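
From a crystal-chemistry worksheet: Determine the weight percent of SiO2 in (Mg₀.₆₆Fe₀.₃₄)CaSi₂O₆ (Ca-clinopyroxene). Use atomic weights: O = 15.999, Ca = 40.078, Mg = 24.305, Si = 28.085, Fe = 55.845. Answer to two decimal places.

Molar mass of (Mg₀.₆₆Fe₀.₃₄)CaSi₂O₆ = 0.66·24.305 + 0.34·55.845 + 1·40.078 + 2·28.085 + 6·15.999 = 227.271 g/mol.
Each formula unit contains 2 Si, equivalent to 2/1 = 2.0000 mol SiO2.
M(SiO2) = 1×28.085 + 2×15.999 = 60.083 g/mol.
Mass of SiO2 per formula unit = 2.0000 × 60.083 = 120.166 g.
SiO2 wt% = 120.166 / 227.271 × 100 = 52.87%.

52.87 wt%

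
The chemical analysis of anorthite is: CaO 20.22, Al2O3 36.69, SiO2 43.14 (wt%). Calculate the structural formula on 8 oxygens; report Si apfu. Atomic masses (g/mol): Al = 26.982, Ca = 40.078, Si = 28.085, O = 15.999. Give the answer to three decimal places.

1.997 Si apfu

20.22 wt% CaO ÷ 56.077 g/mol = 0.36058 mol, giving 0.36058 Ca and 0.36058 O.
36.69 wt% Al2O3 ÷ 101.961 g/mol = 0.35984 mol, giving 0.71968 Al and 1.07952 O.
43.14 wt% SiO2 ÷ 60.083 g/mol = 0.71801 mol, giving 0.71801 Si and 1.43602 O.
Oxygen sums to 2.87612; scaling by 8/2.87612 = 2.78153 puts the formula on 8 O.
Si: 0.71801 × 2.78153 = 1.997 atoms per formula unit.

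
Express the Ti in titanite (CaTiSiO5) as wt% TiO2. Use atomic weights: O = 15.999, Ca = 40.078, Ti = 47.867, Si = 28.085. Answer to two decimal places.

Molar mass of CaTiSiO5 = 1·40.078 + 1·47.867 + 1·28.085 + 5·15.999 = 196.025 g/mol.
Each formula unit contains 1 Ti, equivalent to 1/1 = 1.0000 mol TiO2.
M(TiO2) = 1×47.867 + 2×15.999 = 79.865 g/mol.
Mass of TiO2 per formula unit = 1.0000 × 79.865 = 79.865 g.
TiO2 wt% = 79.865 / 196.025 × 100 = 40.74%.

40.74 wt%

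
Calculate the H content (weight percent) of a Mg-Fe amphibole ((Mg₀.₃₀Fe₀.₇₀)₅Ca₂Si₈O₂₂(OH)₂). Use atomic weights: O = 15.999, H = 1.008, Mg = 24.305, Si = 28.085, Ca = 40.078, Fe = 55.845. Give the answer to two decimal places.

Formula mass = 1.50·24.305 + 3.50·55.845 + 2·40.078 + 8·28.085 + 24·15.999 + 2·1.008 = 922.743 g/mol, of which 2.016 g is H.
So H makes up 2.016/922.743 = 0.0022 of the mass, i.e. 0.22%.

0.22 weight percent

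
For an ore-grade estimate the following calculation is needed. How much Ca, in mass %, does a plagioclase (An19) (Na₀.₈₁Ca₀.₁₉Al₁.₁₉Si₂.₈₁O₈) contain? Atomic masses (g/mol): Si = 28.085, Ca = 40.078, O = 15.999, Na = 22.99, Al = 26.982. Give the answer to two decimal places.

Formula mass = 0.81×22.99 + 0.19×40.078 + 1.19×26.982 + 2.81×28.085 + 8×15.999 = 265.256 g/mol, of which 7.615 g is Ca.
So Ca makes up 7.615/265.256 = 0.0287 of the mass, i.e. 2.87%.

2.87 mass %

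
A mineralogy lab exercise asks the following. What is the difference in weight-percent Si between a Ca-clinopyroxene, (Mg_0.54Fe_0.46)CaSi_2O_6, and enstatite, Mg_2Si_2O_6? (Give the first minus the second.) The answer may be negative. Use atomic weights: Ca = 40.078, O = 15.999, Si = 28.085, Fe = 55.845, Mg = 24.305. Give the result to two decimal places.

-3.67 percentage points

First mineral: 56.170 g Si in 231.055 g formula = 24.31 wt% Si.
Second mineral: 56.170 g Si in 200.774 g formula = 27.98 wt% Si.
24.31% − 27.98% gives a difference of -3.67 percentage points.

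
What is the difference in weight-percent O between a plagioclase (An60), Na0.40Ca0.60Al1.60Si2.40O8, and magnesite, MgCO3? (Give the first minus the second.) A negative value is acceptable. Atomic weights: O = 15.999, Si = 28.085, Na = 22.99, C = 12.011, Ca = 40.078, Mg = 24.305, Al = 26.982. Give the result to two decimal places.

First mineral: 127.992 g O in 271.810 g formula = 47.09 wt% O.
Second mineral: 47.997 g O in 84.313 g formula = 56.93 wt% O.
47.09% − 56.93% gives a difference of -9.84 percentage points.

-9.84 percentage points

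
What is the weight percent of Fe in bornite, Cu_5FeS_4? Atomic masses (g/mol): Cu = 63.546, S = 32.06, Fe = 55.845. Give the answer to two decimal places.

M(Cu_5FeS_4) = 501.815 g/mol.
Fe contributes 1 × 55.845 = 55.845 g per mole.
55.845/501.815 = 0.1113 → 11.13%.

11.13 wt%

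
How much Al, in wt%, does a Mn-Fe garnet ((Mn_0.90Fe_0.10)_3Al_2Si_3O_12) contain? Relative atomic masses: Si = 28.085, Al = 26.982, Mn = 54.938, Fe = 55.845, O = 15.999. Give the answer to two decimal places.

10.90 wt%

M((Mn_0.90Fe_0.10)_3Al_2Si_3O_12) = 495.293 g/mol.
Al contributes 2 × 26.982 = 53.964 g per mole.
53.964/495.293 = 0.1090 → 10.90%.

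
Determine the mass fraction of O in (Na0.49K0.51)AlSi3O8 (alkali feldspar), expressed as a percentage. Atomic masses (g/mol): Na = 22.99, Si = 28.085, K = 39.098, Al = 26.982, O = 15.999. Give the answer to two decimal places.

M((Na0.49K0.51)AlSi3O8) = 270.434 g/mol.
O contributes 8 × 15.999 = 127.992 g per mole.
127.992/270.434 = 0.4733 → 47.33%.

47.33 wt%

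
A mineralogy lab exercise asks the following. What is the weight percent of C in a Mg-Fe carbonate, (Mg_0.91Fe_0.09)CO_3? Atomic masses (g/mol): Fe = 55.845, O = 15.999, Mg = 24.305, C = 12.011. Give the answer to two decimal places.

13.78 mass %

Formula mass = 0.91×24.305 + 0.09×55.845 + 1×12.011 + 3×15.999 = 87.152 g/mol, of which 12.011 g is C.
So C makes up 12.011/87.152 = 0.1378 of the mass, i.e. 13.78%.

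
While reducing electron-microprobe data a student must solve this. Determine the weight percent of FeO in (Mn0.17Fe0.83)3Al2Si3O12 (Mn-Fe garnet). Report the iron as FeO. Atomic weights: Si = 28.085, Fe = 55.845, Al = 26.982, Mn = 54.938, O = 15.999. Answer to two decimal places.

Formula mass = 497.279 g/mol.
2.49 Fe → 2.4900 mol FeO per formula unit; M(FeO) = 71.844, so FeO mass = 178.892 g.
178.892/497.279 × 100 = 35.97 wt%.

35.97 wt%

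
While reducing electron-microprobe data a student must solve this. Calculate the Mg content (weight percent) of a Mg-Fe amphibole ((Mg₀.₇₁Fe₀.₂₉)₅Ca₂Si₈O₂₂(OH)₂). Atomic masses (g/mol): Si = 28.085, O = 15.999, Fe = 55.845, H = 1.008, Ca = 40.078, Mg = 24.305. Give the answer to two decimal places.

10.06 weight percent

Molar mass of (Mg₀.₇₁Fe₀.₂₉)₅Ca₂Si₈O₂₂(OH)₂: 3.55*24.305 + 1.45*55.845 + 2*40.078 + 8*28.085 + 24*15.999 + 2*1.008 = 858.086 g/mol.
Mass of Mg per formula unit: 3.55 × 24.305 = 86.283 g.
Weight fraction Mg = 86.283 / 858.086 = 0.1006.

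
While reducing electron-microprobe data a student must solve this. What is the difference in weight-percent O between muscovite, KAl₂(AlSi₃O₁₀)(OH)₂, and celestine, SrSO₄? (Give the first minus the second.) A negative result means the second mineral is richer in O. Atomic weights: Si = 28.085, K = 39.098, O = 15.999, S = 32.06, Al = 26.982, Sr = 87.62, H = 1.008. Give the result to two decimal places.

13.36 percentage points

O in KAl₂(AlSi₃O₁₀)(OH)₂: molar mass 398.303 g/mol; 12×15.999 = 191.988 g → 48.20 wt%.
O in SrSO₄: molar mass 183.676 g/mol; 4×15.999 = 63.996 g → 34.84 wt%.
Difference = 48.20 − 34.84 = 13.36 percentage points.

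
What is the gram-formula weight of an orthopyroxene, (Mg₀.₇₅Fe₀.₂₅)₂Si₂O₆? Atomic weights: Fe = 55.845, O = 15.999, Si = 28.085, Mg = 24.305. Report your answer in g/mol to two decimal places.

M = 1.50(24.305) + 0.50(55.845) + 2(28.085) + 6(15.999)

216.54 g/mol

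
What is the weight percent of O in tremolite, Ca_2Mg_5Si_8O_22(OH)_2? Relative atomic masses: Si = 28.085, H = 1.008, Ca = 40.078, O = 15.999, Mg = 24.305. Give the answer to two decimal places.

47.27 mass %

Molar mass of Ca_2Mg_5Si_8O_22(OH)_2: 2×40.078 + 5×24.305 + 8×28.085 + 24×15.999 + 2×1.008 = 812.353 g/mol.
Mass of O per formula unit: 24 × 15.999 = 383.976 g.
Weight fraction O = 383.976 / 812.353 = 0.4727.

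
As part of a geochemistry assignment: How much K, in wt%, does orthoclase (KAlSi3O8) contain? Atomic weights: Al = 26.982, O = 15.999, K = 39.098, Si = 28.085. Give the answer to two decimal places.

14.05 wt%

Formula mass = 1*39.098 + 1*26.982 + 3*28.085 + 8*15.999 = 278.327 g/mol, of which 39.098 g is K.
So K makes up 39.098/278.327 = 0.1405 of the mass, i.e. 14.05%.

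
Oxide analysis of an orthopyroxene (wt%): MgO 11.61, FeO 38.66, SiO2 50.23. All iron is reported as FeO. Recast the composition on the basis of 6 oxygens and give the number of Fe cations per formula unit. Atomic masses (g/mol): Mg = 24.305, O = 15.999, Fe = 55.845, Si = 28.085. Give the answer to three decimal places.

11.61 wt% MgO ÷ 40.304 g/mol = 0.28806 mol, giving 0.28806 Mg and 0.28806 O.
38.66 wt% FeO ÷ 71.844 g/mol = 0.53811 mol, giving 0.53811 Fe and 0.53811 O.
50.23 wt% SiO2 ÷ 60.083 g/mol = 0.83601 mol, giving 0.83601 Si and 1.67202 O.
Oxygen sums to 2.49819; scaling by 6/2.49819 = 2.40174 puts the formula on 6 O.
Fe: 0.53811 × 2.40174 = 1.292 atoms per formula unit.

1.292 Fe apfu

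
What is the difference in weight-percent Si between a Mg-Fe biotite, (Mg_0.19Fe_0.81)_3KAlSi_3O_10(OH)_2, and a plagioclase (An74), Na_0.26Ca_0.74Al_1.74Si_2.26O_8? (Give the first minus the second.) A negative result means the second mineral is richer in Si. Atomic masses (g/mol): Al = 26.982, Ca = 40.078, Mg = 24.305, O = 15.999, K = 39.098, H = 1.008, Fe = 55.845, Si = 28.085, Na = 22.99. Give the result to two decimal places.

First mineral: 84.255 g Si in 493.896 g formula = 17.06 wt% Si.
Second mineral: 63.472 g Si in 274.048 g formula = 23.16 wt% Si.
17.06% − 23.16% gives a difference of -6.10 percentage points.

-6.10 percentage points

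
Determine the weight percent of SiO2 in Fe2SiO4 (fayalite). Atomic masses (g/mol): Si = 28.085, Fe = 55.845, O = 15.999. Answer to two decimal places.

29.49 wt%

M(Fe2SiO4) = 203.771 g/mol; M(SiO2) = 60.083 g/mol.
Moles SiO2 per formula unit = 1 Si ÷ 1 = 1.0000.
SiO2 fraction = (1.0000 × 60.083) / 203.771 = 60.083/203.771 = 0.2949.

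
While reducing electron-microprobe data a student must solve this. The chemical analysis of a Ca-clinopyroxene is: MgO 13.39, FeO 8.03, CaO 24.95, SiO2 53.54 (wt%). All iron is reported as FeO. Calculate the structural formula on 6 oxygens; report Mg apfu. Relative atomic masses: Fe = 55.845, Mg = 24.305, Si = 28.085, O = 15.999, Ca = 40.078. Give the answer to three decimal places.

13.39 wt% MgO ÷ 40.304 g/mol = 0.33223 mol, giving 0.33223 Mg and 0.33223 O.
8.03 wt% FeO ÷ 71.844 g/mol = 0.11177 mol, giving 0.11177 Fe and 0.11177 O.
24.95 wt% CaO ÷ 56.077 g/mol = 0.44492 mol, giving 0.44492 Ca and 0.44492 O.
53.54 wt% SiO2 ÷ 60.083 g/mol = 0.89110 mol, giving 0.89110 Si and 1.78220 O.
Oxygen sums to 2.67112; scaling by 6/2.67112 = 2.24625 puts the formula on 6 O.
Mg: 0.33223 × 2.24625 = 0.746 atoms per formula unit.

0.746 Mg apfu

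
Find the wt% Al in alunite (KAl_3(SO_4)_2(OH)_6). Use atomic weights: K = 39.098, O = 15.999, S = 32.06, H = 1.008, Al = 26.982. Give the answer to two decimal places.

19.54 mass %

Formula mass = 1·39.098 + 3·26.982 + 2·32.06 + 14·15.999 + 6·1.008 = 414.198 g/mol, of which 80.946 g is Al.
So Al makes up 80.946/414.198 = 0.1954 of the mass, i.e. 19.54%.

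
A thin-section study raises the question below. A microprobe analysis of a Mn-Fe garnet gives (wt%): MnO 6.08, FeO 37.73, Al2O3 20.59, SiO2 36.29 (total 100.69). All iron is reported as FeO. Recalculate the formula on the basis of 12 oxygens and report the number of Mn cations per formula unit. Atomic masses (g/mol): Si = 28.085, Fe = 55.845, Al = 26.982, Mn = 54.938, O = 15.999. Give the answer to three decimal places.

6.08 wt% MnO ÷ 70.937 g/mol = 0.08571 mol, giving 0.08571 Mn and 0.08571 O.
37.73 wt% FeO ÷ 71.844 g/mol = 0.52517 mol, giving 0.52517 Fe and 0.52517 O.
20.59 wt% Al2O3 ÷ 101.961 g/mol = 0.20194 mol, giving 0.40388 Al and 0.60582 O.
36.29 wt% SiO2 ÷ 60.083 g/mol = 0.60400 mol, giving 0.60400 Si and 1.20800 O.
Oxygen sums to 2.42470; scaling by 12/2.42470 = 4.94907 puts the formula on 12 O.
Mn: 0.08571 × 4.94907 = 0.424 atoms per formula unit.

0.424 Mn apfu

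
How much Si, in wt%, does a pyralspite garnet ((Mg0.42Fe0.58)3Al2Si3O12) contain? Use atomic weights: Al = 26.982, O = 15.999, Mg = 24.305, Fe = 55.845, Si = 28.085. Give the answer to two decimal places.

18.40 wt%

M((Mg0.42Fe0.58)3Al2Si3O12) = 458.002 g/mol.
Si contributes 3 × 28.085 = 84.255 g per mole.
84.255/458.002 = 0.1840 → 18.40%.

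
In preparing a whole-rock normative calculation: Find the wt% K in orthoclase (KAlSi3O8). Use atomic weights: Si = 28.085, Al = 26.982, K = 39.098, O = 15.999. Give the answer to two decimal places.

Formula mass = 1×39.098 + 1×26.982 + 3×28.085 + 8×15.999 = 278.327 g/mol, of which 39.098 g is K.
So K makes up 39.098/278.327 = 0.1405 of the mass, i.e. 14.05%.

14.05 wt%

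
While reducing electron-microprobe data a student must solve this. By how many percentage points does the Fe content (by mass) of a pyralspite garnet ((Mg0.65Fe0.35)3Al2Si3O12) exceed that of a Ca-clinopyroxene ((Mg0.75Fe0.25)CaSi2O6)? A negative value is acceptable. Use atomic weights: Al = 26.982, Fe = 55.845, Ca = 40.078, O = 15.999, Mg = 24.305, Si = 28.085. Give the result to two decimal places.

7.22 percentage points

M((Mg0.65Fe0.35)3Al2Si3O12) = 436.239 g/mol, so wt% Fe = 58.637/436.239 × 100 = 13.44%.
M((Mg0.75Fe0.25)CaSi2O6) = 224.432 g/mol, so wt% Fe = 13.961/224.432 × 100 = 6.22%.
13.44 − 6.22 = 7.22 pp.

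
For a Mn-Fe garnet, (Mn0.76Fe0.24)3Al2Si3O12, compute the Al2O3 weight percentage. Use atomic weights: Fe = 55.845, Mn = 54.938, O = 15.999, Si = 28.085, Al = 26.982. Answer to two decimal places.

20.57 wt%

Formula mass = 495.674 g/mol.
2 Al → 1.0000 mol Al2O3 per formula unit; M(Al2O3) = 101.961, so Al2O3 mass = 101.961 g.
101.961/495.674 × 100 = 20.57 wt%.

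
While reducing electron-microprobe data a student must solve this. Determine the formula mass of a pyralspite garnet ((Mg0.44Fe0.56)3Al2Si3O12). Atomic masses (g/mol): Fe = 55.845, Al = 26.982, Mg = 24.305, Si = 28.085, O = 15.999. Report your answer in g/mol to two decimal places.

The formula mass is the sum 1.32·24.305 + 1.68·55.845 + 2·26.982 + 3·28.085 + 12·15.999.

456.11 g/mol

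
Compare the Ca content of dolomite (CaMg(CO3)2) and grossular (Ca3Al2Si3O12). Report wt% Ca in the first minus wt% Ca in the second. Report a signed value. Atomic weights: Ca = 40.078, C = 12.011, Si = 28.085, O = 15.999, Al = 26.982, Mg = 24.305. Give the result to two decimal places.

First mineral: 40.078 g Ca in 184.399 g formula = 21.73 wt% Ca.
Second mineral: 120.234 g Ca in 450.441 g formula = 26.69 wt% Ca.
21.73% − 26.69% gives a difference of -4.96 percentage points.

-4.96 percentage points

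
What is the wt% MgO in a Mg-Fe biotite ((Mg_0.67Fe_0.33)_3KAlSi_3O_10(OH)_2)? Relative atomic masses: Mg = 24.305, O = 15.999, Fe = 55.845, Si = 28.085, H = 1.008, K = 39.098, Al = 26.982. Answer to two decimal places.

M((Mg_0.67Fe_0.33)_3KAlSi_3O_10(OH)_2) = 448.479 g/mol; M(MgO) = 40.304 g/mol.
Moles MgO per formula unit = 2.01 Mg ÷ 1 = 2.0100.
MgO fraction = (2.0100 × 40.304) / 448.479 = 81.011/448.479 = 0.1806.

18.06 wt%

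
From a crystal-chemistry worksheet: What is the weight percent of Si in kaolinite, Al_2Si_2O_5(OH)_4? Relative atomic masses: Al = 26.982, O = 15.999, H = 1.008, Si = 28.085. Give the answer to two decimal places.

M(Al_2Si_2O_5(OH)_4) = 258.157 g/mol.
Si contributes 2 × 28.085 = 56.170 g per mole.
56.170/258.157 = 0.2176 → 21.76%.

21.76 wt%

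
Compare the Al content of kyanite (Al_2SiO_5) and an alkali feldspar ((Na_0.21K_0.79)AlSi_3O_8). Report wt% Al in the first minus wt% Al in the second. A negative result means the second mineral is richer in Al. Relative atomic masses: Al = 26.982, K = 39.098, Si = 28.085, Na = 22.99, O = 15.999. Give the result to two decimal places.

M(Al_2SiO_5) = 162.044 g/mol, so wt% Al = 53.964/162.044 × 100 = 33.30%.
M((Na_0.21K_0.79)AlSi_3O_8) = 274.944 g/mol, so wt% Al = 26.982/274.944 × 100 = 9.81%.
33.30 − 9.81 = 23.49 pp.

23.49 percentage points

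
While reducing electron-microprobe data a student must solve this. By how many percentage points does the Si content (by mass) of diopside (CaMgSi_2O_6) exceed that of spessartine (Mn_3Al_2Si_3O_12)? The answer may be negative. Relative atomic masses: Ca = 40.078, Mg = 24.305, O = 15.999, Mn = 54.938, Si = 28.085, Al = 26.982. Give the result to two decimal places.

8.92 percentage points

First mineral: 56.170 g Si in 216.547 g formula = 25.94 wt% Si.
Second mineral: 84.255 g Si in 495.021 g formula = 17.02 wt% Si.
25.94% − 17.02% gives a difference of 8.92 percentage points.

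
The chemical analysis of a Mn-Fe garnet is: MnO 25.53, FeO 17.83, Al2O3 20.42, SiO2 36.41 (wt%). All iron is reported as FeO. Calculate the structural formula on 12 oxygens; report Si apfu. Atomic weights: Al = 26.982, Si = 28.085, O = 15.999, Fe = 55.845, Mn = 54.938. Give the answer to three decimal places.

3.004 Si apfu

25.53 wt% MnO ÷ 70.937 g/mol = 0.35990 mol, giving 0.35990 Mn and 0.35990 O.
17.83 wt% FeO ÷ 71.844 g/mol = 0.24818 mol, giving 0.24818 Fe and 0.24818 O.
20.42 wt% Al2O3 ÷ 101.961 g/mol = 0.20027 mol, giving 0.40054 Al and 0.60081 O.
36.41 wt% SiO2 ÷ 60.083 g/mol = 0.60600 mol, giving 0.60600 Si and 1.21200 O.
Oxygen sums to 2.42089; scaling by 12/2.42089 = 4.95685 puts the formula on 12 O.
Si: 0.60600 × 4.95685 = 3.004 atoms per formula unit.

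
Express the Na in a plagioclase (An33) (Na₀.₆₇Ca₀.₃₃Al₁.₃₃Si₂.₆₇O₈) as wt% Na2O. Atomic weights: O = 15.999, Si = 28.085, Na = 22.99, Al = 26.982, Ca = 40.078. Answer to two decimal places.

7.76 wt%

Molar mass of Na₀.₆₇Ca₀.₃₃Al₁.₃₃Si₂.₆₇O₈ = 0.67×22.99 + 0.33×40.078 + 1.33×26.982 + 2.67×28.085 + 8×15.999 = 267.494 g/mol.
Each formula unit contains 0.67 Na, equivalent to 0.67/2 = 0.3350 mol Na2O.
M(Na2O) = 2×22.99 + 1×15.999 = 61.979 g/mol.
Mass of Na2O per formula unit = 0.3350 × 61.979 = 20.763 g.
Na2O wt% = 20.763 / 267.494 × 100 = 7.76%.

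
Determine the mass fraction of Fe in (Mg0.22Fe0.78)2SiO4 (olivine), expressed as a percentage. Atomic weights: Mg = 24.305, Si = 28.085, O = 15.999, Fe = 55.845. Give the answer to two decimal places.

45.88 weight percent

M((Mg0.22Fe0.78)2SiO4) = 189.893 g/mol.
Fe contributes 1.56 × 55.845 = 87.118 g per mole.
87.118/189.893 = 0.4588 → 45.88%.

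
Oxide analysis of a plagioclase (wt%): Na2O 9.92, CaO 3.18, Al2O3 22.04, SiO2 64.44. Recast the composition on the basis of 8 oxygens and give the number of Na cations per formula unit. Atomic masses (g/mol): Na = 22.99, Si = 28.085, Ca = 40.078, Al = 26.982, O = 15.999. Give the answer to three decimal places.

9.92 wt% Na2O ÷ 61.979 g/mol = 0.16005 mol, giving 0.32010 Na and 0.16005 O.
3.18 wt% CaO ÷ 56.077 g/mol = 0.05671 mol, giving 0.05671 Ca and 0.05671 O.
22.04 wt% Al2O3 ÷ 101.961 g/mol = 0.21616 mol, giving 0.43232 Al and 0.64848 O.
64.44 wt% SiO2 ÷ 60.083 g/mol = 1.07252 mol, giving 1.07252 Si and 2.14504 O.
Oxygen sums to 3.01028; scaling by 8/3.01028 = 2.65756 puts the formula on 8 O.
Na: 0.32010 × 2.65756 = 0.851 atoms per formula unit.

0.851 Na apfu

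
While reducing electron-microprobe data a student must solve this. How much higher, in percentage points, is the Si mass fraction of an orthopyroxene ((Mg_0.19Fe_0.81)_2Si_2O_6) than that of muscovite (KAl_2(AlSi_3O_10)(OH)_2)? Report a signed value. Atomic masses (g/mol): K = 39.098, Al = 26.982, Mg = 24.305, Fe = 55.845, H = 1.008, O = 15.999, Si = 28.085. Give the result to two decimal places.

1.15 percentage points

Si in (Mg_0.19Fe_0.81)_2Si_2O_6: molar mass 251.869 g/mol; 2×28.085 = 56.170 g → 22.30 wt%.
Si in KAl_2(AlSi_3O_10)(OH)_2: molar mass 398.303 g/mol; 3×28.085 = 84.255 g → 21.15 wt%.
Difference = 22.30 − 21.15 = 1.15 percentage points.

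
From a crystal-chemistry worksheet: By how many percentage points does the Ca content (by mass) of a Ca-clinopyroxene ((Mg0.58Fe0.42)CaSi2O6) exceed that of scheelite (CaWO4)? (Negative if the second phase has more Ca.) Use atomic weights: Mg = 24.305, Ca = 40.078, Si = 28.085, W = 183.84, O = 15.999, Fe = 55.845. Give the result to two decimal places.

First mineral: 40.078 g Ca in 229.794 g formula = 17.44 wt% Ca.
Second mineral: 40.078 g Ca in 287.914 g formula = 13.92 wt% Ca.
17.44% − 13.92% gives a difference of 3.52 percentage points.

3.52 percentage points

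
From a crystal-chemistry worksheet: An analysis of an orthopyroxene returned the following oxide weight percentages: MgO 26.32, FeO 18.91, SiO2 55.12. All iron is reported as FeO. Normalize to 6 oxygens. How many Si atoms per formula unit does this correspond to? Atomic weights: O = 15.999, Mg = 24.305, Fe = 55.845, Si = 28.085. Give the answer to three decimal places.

MgO (M=40.304): mol = 0.65304; Mg = 0.65304, O = 0.65304.
FeO (M=71.844): mol = 0.26321; Fe = 0.26321, O = 0.26321.
SiO2 (M=60.083): mol = 0.91740; Si = 0.91740, O = 1.83480.
ΣO = 2.75105; factor = 6/ΣO = 2.18099.
Si apfu = 0.91740 × 2.18099 = 2.001.

2.001 Si apfu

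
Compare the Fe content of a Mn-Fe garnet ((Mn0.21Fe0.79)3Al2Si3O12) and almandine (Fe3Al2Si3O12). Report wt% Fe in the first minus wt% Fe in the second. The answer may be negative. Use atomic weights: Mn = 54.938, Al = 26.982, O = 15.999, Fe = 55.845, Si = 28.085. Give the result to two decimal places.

Fe in (Mn0.21Fe0.79)3Al2Si3O12: molar mass 497.171 g/mol; 2.37×55.845 = 132.353 g → 26.62 wt%.
Fe in Fe3Al2Si3O12: molar mass 497.742 g/mol; 3×55.845 = 167.535 g → 33.66 wt%.
Difference = 26.62 − 33.66 = -7.04 percentage points.

-7.04 percentage points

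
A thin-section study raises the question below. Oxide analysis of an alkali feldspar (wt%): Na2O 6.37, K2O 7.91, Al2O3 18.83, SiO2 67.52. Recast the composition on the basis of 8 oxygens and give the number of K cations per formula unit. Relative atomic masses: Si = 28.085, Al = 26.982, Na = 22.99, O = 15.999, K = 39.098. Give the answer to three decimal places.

6.37 wt% Na2O ÷ 61.979 g/mol = 0.10278 mol, giving 0.20556 Na and 0.10278 O.
7.91 wt% K2O ÷ 94.195 g/mol = 0.08397 mol, giving 0.16794 K and 0.08397 O.
18.83 wt% Al2O3 ÷ 101.961 g/mol = 0.18468 mol, giving 0.36936 Al and 0.55404 O.
67.52 wt% SiO2 ÷ 60.083 g/mol = 1.12378 mol, giving 1.12378 Si and 2.24756 O.
Oxygen sums to 2.98835; scaling by 8/2.98835 = 2.67706 puts the formula on 8 O.
K: 0.16794 × 2.67706 = 0.450 atoms per formula unit.

0.450 K apfu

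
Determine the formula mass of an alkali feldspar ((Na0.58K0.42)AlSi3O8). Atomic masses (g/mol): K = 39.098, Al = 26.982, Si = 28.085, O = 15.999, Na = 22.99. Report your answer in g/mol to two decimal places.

268.98 g/mol

M = 0.58·22.99 + 0.42·39.098 + 1·26.982 + 3·28.085 + 8·15.999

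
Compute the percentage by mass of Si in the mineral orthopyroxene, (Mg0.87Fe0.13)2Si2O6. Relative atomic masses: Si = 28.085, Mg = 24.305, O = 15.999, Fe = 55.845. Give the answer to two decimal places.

M((Mg0.87Fe0.13)2Si2O6) = 208.974 g/mol.
Si contributes 2 × 28.085 = 56.170 g per mole.
56.170/208.974 = 0.2688 → 26.88%.

26.88 wt%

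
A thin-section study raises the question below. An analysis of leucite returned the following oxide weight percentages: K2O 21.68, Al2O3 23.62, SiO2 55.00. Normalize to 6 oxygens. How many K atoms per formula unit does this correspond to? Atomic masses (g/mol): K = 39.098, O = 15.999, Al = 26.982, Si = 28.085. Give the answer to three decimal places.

1.002 K apfu

K2O (M=94.195): mol = 0.23016; K = 0.46032, O = 0.23016.
Al2O3 (M=101.961): mol = 0.23166; Al = 0.46332, O = 0.69498.
SiO2 (M=60.083): mol = 0.91540; Si = 0.91540, O = 1.83080.
ΣO = 2.75594; factor = 6/ΣO = 2.17712.
K apfu = 0.46032 × 2.17712 = 1.002.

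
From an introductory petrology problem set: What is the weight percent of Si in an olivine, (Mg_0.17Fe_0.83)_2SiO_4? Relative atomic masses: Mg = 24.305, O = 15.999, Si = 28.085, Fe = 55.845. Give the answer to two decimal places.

Molar mass of (Mg_0.17Fe_0.83)_2SiO_4: 0.34×24.305 + 1.66×55.845 + 1×28.085 + 4×15.999 = 193.047 g/mol.
Mass of Si per formula unit: 1 × 28.085 = 28.085 g.
Weight fraction Si = 28.085 / 193.047 = 0.1455.

14.55 wt%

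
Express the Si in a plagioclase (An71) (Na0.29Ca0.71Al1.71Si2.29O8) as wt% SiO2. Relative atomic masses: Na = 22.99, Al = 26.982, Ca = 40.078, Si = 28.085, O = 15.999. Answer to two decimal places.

M(Na0.29Ca0.71Al1.71Si2.29O8) = 273.568 g/mol; M(SiO2) = 60.083 g/mol.
Moles SiO2 per formula unit = 2.29 Si ÷ 1 = 2.2900.
SiO2 fraction = (2.2900 × 60.083) / 273.568 = 137.590/273.568 = 0.5029.

50.29 wt%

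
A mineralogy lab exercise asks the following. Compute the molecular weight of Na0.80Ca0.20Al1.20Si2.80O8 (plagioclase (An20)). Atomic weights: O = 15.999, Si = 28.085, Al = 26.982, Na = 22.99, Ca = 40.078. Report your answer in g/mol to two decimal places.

265.42 g/mol

M = 0.80(22.99) + 0.20(40.078) + 1.20(26.982) + 2.80(28.085) + 8(15.999)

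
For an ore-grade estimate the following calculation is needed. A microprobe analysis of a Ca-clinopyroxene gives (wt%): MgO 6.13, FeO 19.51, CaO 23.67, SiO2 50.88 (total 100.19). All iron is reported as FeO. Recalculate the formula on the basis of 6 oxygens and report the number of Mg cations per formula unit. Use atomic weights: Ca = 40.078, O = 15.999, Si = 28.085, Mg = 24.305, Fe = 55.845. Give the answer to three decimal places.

MgO: 6.13/40.304 = 0.15209 mol → 0.15209 mol Mg, 0.15209 mol O.
FeO: 19.51/71.844 = 0.27156 mol → 0.27156 mol Fe, 0.27156 mol O.
CaO: 23.67/56.077 = 0.42210 mol → 0.42210 mol Ca, 0.42210 mol O.
SiO2: 50.88/60.083 = 0.84683 mol → 0.84683 mol Si, 1.69366 mol O.
Total oxygen = 2.53941 mol. Normalization factor = 6/2.53941 = 2.36275.
Mg per 6 O = 0.15209 × 2.36275 = 0.359.

0.359 Mg apfu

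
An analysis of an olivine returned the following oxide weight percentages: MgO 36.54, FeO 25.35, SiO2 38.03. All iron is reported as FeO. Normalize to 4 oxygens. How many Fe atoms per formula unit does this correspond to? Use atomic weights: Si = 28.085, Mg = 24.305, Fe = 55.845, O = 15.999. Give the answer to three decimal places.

MgO (M=40.304): mol = 0.90661; Mg = 0.90661, O = 0.90661.
FeO (M=71.844): mol = 0.35285; Fe = 0.35285, O = 0.35285.
SiO2 (M=60.083): mol = 0.63296; Si = 0.63296, O = 1.26592.
ΣO = 2.52538; factor = 4/ΣO = 1.58392.
Fe apfu = 0.35285 × 1.58392 = 0.559.

0.559 Fe apfu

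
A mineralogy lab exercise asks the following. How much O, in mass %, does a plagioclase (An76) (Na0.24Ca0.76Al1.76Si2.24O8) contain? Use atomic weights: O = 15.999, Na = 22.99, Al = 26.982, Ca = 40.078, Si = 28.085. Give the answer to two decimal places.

M(Na0.24Ca0.76Al1.76Si2.24O8) = 274.368 g/mol.
O contributes 8 × 15.999 = 127.992 g per mole.
127.992/274.368 = 0.4665 → 46.65%.

46.65 mass %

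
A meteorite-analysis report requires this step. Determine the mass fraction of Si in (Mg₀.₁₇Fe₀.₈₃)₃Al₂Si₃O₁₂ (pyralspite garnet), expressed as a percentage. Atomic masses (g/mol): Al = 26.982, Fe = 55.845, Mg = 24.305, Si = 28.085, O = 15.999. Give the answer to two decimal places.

M((Mg₀.₁₇Fe₀.₈₃)₃Al₂Si₃O₁₂) = 481.657 g/mol.
Si contributes 3 × 28.085 = 84.255 g per mole.
84.255/481.657 = 0.1749 → 17.49%.

17.49 mass %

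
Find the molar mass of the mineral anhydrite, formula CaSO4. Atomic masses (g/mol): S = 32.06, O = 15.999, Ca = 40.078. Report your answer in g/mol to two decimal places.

Ca: 1 × 40.078 = 40.0780
S: 1 × 32.06 = 32.0600
O: 4 × 15.999 = 63.9960
Summing the contributions gives the formula mass.

136.13 g/mol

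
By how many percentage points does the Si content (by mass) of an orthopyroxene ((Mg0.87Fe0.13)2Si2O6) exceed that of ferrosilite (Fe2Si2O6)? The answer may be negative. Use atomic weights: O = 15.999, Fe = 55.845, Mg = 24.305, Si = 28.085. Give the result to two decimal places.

M((Mg0.87Fe0.13)2Si2O6) = 208.974 g/mol, so wt% Si = 56.170/208.974 × 100 = 26.88%.
M(Fe2Si2O6) = 263.854 g/mol, so wt% Si = 56.170/263.854 × 100 = 21.29%.
26.88 − 21.29 = 5.59 pp.

5.59 percentage points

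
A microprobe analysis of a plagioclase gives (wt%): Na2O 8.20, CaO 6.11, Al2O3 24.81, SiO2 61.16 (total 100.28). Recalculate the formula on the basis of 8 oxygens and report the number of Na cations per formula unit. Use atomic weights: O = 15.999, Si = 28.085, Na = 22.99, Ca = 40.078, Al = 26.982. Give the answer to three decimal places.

0.704 Na apfu

Na2O (M=61.979): mol = 0.13230; Na = 0.26460, O = 0.13230.
CaO (M=56.077): mol = 0.10896; Ca = 0.10896, O = 0.10896.
Al2O3 (M=101.961): mol = 0.24333; Al = 0.48666, O = 0.72999.
SiO2 (M=60.083): mol = 1.01793; Si = 1.01793, O = 2.03586.
ΣO = 3.00711; factor = 8/ΣO = 2.66036.
Na apfu = 0.26460 × 2.66036 = 0.704.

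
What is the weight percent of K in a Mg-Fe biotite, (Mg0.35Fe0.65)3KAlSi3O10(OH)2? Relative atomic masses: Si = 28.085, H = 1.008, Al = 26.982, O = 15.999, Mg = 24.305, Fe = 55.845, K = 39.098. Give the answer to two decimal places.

8.17 wt%

Molar mass of (Mg0.35Fe0.65)3KAlSi3O10(OH)2: 1.05*24.305 + 1.95*55.845 + 1*39.098 + 1*26.982 + 3*28.085 + 12*15.999 + 2*1.008 = 478.757 g/mol.
Mass of K per formula unit: 1 × 39.098 = 39.098 g.
Weight fraction K = 39.098 / 478.757 = 0.0817.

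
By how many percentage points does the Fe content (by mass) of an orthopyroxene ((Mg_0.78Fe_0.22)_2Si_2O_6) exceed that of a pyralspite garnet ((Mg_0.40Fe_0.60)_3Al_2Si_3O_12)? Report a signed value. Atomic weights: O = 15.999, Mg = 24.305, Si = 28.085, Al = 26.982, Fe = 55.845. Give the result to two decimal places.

Fe in (Mg_0.78Fe_0.22)_2Si_2O_6: molar mass 214.652 g/mol; 0.44×55.845 = 24.572 g → 11.45 wt%.
Fe in (Mg_0.40Fe_0.60)_3Al_2Si_3O_12: molar mass 459.894 g/mol; 1.80×55.845 = 100.521 g → 21.86 wt%.
Difference = 11.45 − 21.86 = -10.41 percentage points.

-10.41 percentage points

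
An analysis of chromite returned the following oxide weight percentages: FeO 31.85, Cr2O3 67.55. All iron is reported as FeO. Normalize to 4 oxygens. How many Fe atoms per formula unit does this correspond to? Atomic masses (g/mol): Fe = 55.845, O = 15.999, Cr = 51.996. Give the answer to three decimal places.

FeO (M=71.844): mol = 0.44332; Fe = 0.44332, O = 0.44332.
Cr2O3 (M=151.989): mol = 0.44444; Cr = 0.88888, O = 1.33332.
ΣO = 1.77664; factor = 4/ΣO = 2.25144.
Fe apfu = 0.44332 × 2.25144 = 0.998.

0.998 Fe apfu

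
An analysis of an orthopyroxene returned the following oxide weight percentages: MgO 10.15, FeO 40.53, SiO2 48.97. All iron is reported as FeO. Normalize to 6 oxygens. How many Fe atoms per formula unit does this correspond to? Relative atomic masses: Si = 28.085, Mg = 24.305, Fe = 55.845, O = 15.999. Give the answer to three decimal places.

1.384 Fe apfu

MgO (M=40.304): mol = 0.25184; Mg = 0.25184, O = 0.25184.
FeO (M=71.844): mol = 0.56414; Fe = 0.56414, O = 0.56414.
SiO2 (M=60.083): mol = 0.81504; Si = 0.81504, O = 1.63008.
ΣO = 2.44606; factor = 6/ΣO = 2.45292.
Fe apfu = 0.56414 × 2.45292 = 1.384.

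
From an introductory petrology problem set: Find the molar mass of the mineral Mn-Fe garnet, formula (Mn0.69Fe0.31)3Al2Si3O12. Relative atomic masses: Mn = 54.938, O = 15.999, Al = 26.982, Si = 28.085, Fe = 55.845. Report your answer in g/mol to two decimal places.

495.86 g/mol

M = 2.07*54.938 + 0.93*55.845 + 2*26.982 + 3*28.085 + 12*15.999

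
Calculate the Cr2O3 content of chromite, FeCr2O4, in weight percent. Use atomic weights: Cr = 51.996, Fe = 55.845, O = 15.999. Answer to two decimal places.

Molar mass of FeCr2O4 = 1*55.845 + 2*51.996 + 4*15.999 = 223.833 g/mol.
Each formula unit contains 2 Cr, equivalent to 2/2 = 1.0000 mol Cr2O3.
M(Cr2O3) = 2×51.996 + 3×15.999 = 151.989 g/mol.
Mass of Cr2O3 per formula unit = 1.0000 × 151.989 = 151.989 g.
Cr2O3 wt% = 151.989 / 223.833 × 100 = 67.90%.

67.90 wt%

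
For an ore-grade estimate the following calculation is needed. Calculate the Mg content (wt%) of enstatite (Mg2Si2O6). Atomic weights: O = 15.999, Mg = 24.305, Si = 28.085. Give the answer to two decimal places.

Molar mass of Mg2Si2O6: 2×24.305 + 2×28.085 + 6×15.999 = 200.774 g/mol.
Mass of Mg per formula unit: 2 × 24.305 = 48.610 g.
Weight fraction Mg = 48.610 / 200.774 = 0.2421.

24.21 wt%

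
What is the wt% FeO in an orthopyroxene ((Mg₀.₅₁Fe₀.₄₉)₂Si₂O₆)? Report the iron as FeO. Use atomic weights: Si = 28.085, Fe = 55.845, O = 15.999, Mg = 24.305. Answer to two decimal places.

30.39 wt%

Formula mass = 231.683 g/mol.
0.98 Fe → 0.9800 mol FeO per formula unit; M(FeO) = 71.844, so FeO mass = 70.407 g.
70.407/231.683 × 100 = 30.39 wt%.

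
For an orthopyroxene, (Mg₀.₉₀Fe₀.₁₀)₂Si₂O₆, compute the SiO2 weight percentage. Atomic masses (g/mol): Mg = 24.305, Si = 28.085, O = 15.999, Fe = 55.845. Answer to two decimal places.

Formula mass = 207.082 g/mol.
2 Si → 2.0000 mol SiO2 per formula unit; M(SiO2) = 60.083, so SiO2 mass = 120.166 g.
120.166/207.082 × 100 = 58.03 wt%.

58.03 wt%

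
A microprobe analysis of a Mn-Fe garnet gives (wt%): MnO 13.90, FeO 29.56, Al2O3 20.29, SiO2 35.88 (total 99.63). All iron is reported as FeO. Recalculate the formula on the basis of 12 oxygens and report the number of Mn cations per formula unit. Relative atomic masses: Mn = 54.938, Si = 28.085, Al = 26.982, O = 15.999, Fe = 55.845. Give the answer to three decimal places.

0.980 Mn apfu

MnO (M=70.937): mol = 0.19595; Mn = 0.19595, O = 0.19595.
FeO (M=71.844): mol = 0.41145; Fe = 0.41145, O = 0.41145.
Al2O3 (M=101.961): mol = 0.19900; Al = 0.39800, O = 0.59700.
SiO2 (M=60.083): mol = 0.59717; Si = 0.59717, O = 1.19434.
ΣO = 2.39874; factor = 12/ΣO = 5.00263.
Mn apfu = 0.19595 × 5.00263 = 0.980.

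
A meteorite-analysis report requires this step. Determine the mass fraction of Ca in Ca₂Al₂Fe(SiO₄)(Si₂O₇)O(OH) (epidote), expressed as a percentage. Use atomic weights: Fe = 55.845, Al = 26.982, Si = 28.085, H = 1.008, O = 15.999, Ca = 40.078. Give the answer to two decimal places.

16.59 mass %

Molar mass of Ca₂Al₂Fe(SiO₄)(Si₂O₇)O(OH): 2*40.078 + 2*26.982 + 1*55.845 + 3*28.085 + 13*15.999 + 1*1.008 = 483.215 g/mol.
Mass of Ca per formula unit: 2 × 40.078 = 80.156 g.
Weight fraction Ca = 80.156 / 483.215 = 0.1659.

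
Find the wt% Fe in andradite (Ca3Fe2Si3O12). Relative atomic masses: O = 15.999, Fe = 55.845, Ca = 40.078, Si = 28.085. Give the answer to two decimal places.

Molar mass of Ca3Fe2Si3O12: 3×40.078 + 2×55.845 + 3×28.085 + 12×15.999 = 508.167 g/mol.
Mass of Fe per formula unit: 2 × 55.845 = 111.690 g.
Weight fraction Fe = 111.690 / 508.167 = 0.2198.

21.98 mass %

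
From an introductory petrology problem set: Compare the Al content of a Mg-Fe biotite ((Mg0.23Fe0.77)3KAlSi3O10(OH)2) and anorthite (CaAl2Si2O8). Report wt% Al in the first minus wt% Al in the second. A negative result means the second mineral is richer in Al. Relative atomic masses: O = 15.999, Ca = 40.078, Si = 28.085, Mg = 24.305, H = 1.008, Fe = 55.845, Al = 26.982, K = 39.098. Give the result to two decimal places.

-13.89 percentage points

First mineral: 26.982 g Al in 490.111 g formula = 5.51 wt% Al.
Second mineral: 53.964 g Al in 278.204 g formula = 19.40 wt% Al.
5.51% − 19.40% gives a difference of -13.89 percentage points.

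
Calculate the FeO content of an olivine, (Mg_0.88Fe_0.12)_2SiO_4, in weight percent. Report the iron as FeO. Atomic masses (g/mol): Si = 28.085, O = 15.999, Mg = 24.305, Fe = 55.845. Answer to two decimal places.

Formula mass = 148.261 g/mol.
0.24 Fe → 0.2400 mol FeO per formula unit; M(FeO) = 71.844, so FeO mass = 17.243 g.
17.243/148.261 × 100 = 11.63 wt%.

11.63 wt%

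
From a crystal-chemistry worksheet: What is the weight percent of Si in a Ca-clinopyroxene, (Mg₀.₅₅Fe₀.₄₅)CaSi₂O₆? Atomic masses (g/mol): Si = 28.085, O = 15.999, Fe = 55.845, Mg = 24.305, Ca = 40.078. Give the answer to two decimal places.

M((Mg₀.₅₅Fe₀.₄₅)CaSi₂O₆) = 230.740 g/mol.
Si contributes 2 × 28.085 = 56.170 g per mole.
56.170/230.740 = 0.2434 → 24.34%.

24.34 mass %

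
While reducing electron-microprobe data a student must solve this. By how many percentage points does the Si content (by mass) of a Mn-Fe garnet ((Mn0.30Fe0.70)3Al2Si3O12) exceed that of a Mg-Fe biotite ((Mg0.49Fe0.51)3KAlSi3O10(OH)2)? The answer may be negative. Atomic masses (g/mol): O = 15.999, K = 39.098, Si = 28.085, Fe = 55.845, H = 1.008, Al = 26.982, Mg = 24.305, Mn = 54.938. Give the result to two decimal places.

-1.14 percentage points

M((Mn0.30Fe0.70)3Al2Si3O12) = 496.926 g/mol, so wt% Si = 84.255/496.926 × 100 = 16.96%.
M((Mg0.49Fe0.51)3KAlSi3O10(OH)2) = 465.510 g/mol, so wt% Si = 84.255/465.510 × 100 = 18.10%.
16.96 − 18.10 = -1.14 pp.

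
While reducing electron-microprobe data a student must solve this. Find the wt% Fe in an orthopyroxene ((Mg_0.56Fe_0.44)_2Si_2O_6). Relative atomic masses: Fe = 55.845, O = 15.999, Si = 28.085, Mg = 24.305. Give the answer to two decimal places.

21.50 weight percent

Formula mass = 1.12·24.305 + 0.88·55.845 + 2·28.085 + 6·15.999 = 228.529 g/mol, of which 49.144 g is Fe.
So Fe makes up 49.144/228.529 = 0.2150 of the mass, i.e. 21.50%.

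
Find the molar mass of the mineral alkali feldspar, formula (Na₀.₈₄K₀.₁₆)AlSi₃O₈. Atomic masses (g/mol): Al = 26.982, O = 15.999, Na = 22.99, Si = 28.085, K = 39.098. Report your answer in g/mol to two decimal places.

264.80 g/mol

M = 0.84(22.99) + 0.16(39.098) + 1(26.982) + 3(28.085) + 8(15.999)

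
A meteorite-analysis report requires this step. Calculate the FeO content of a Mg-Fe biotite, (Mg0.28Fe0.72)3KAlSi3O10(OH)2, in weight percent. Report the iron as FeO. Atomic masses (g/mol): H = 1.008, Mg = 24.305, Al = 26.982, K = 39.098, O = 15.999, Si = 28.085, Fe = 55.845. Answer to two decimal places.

31.97 wt%

Molar mass of (Mg0.28Fe0.72)3KAlSi3O10(OH)2 = 0.84·24.305 + 2.16·55.845 + 1·39.098 + 1·26.982 + 3·28.085 + 12·15.999 + 2·1.008 = 485.380 g/mol.
Each formula unit contains 2.16 Fe, equivalent to 2.16/1 = 2.1600 mol FeO.
M(FeO) = 1×55.845 + 1×15.999 = 71.844 g/mol.
Mass of FeO per formula unit = 2.1600 × 71.844 = 155.183 g.
FeO wt% = 155.183 / 485.380 × 100 = 31.97%.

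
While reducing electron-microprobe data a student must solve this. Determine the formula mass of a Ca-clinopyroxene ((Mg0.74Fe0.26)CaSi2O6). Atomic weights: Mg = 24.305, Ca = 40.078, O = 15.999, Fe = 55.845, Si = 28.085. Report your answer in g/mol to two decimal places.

M = 0.74*24.305 + 0.26*55.845 + 1*40.078 + 2*28.085 + 6*15.999

224.75 g/mol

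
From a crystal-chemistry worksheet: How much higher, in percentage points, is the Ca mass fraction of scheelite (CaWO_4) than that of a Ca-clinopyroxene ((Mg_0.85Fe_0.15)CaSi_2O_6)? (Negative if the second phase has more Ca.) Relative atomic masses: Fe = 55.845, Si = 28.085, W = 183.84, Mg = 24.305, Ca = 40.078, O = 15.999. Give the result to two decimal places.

Ca in CaWO_4: molar mass 287.914 g/mol; 1×40.078 = 40.078 g → 13.92 wt%.
Ca in (Mg_0.85Fe_0.15)CaSi_2O_6: molar mass 221.278 g/mol; 1×40.078 = 40.078 g → 18.11 wt%.
Difference = 13.92 − 18.11 = -4.19 percentage points.

-4.19 percentage points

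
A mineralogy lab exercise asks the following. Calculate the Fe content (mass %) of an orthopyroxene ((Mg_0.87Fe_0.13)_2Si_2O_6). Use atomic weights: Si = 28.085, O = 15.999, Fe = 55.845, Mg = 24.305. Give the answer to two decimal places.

6.95 mass %

Molar mass of (Mg_0.87Fe_0.13)_2Si_2O_6: 1.74*24.305 + 0.26*55.845 + 2*28.085 + 6*15.999 = 208.974 g/mol.
Mass of Fe per formula unit: 0.26 × 55.845 = 14.520 g.
Weight fraction Fe = 14.520 / 208.974 = 0.0695.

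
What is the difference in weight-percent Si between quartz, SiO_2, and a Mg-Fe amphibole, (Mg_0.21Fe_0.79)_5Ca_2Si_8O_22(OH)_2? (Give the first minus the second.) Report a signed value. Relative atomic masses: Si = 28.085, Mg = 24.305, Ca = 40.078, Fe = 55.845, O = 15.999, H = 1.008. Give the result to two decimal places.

Si in SiO_2: molar mass 60.083 g/mol; 1×28.085 = 28.085 g → 46.74 wt%.
Si in (Mg_0.21Fe_0.79)_5Ca_2Si_8O_22(OH)_2: molar mass 936.936 g/mol; 8×28.085 = 224.680 g → 23.98 wt%.
Difference = 46.74 − 23.98 = 22.76 percentage points.

22.76 percentage points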